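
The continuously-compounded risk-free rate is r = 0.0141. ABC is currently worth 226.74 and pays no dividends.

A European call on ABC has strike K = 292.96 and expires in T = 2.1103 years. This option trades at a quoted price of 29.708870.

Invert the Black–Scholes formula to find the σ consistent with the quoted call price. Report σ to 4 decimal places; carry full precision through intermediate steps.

At σ = 0.3683 the Black–Scholes value reproduces the quote:
σ√T = 0.3683·√2.1103 = 0.535025
d₁ = (ln(S/K) + (r+σ²/2)T) / (σ√T) = (ln(226.74/292.96) + (0.0141+0.3683²/2)·2.1103) / 0.535025 = (-0.256232 + 0.172881) / 0.535025 = -0.155789
d₂ = d₁ − σ√T = -0.155789 − 0.535025 = -0.690814
e^{−rT} = 0.970683
N(d₁) = 0.438100,  N(d₂) = 0.244841
V = S·N(d₁) − K·e^{−rT}·N(d₂) = 99.334686 − 69.625816 = 29.708870 (equal to the quote); since ∂V/∂σ > 0 for all σ, the implied volatility is unique

sigma = 0.3683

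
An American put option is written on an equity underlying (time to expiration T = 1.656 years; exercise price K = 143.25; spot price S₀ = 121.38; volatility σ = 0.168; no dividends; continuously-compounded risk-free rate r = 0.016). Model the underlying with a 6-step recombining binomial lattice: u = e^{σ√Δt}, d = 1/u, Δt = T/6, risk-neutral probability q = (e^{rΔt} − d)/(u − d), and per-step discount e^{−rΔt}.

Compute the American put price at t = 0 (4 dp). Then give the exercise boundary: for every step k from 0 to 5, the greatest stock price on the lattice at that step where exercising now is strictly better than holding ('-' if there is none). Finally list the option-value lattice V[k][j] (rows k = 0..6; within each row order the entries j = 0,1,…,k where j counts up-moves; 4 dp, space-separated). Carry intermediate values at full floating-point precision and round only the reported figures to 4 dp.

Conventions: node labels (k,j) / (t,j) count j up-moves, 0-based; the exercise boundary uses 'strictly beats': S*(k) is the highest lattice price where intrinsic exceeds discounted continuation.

params: Δt=0.27600 u=1.09227 d=0.91552 q=0.50299 e^(-rΔt)=0.99559
t_6 payoffs: 71.7737 57.9746 41.5115 21.8700 0.0000 0.0000 0.0000
t_5: node(5,0) S=78.0716 payoff=65.1784 vs cont=64.5472 → 65.1784 [stop]  node(5,1) S=93.1440 payoff=50.1060 vs cont=49.4748 → 50.1060 [stop]  node(5,2) S=111.1262 payoff=32.1238 vs cont=31.4926 → 32.1238 [stop]  node(5,3) S=132.5800 payoff=10.6700 vs cont=10.8217 → 10.8217 [wait]  node(5,4) S=158.1756 payoff=0.0000 vs cont=0.0000 → 0.0000 [wait]  node(5,5) S=188.7128 payoff=0.0000 vs cont=0.0000 → 0.0000 [wait]  ⇒ S*(5)=111.1262
t_4: node(4,0) S=85.2754 payoff=57.9746 vs cont=57.3434 → 57.9746 [stop]  node(4,1) S=101.7385 payoff=41.5115 vs cont=40.8803 → 41.5115 [stop]  node(4,2) S=121.3800 payoff=21.8700 vs cont=21.3148 → 21.8700 [stop]  node(4,3) S=144.8134 payoff=0.0000 vs cont=5.3548 → 5.3548 [wait]  node(4,4) S=172.7708 payoff=0.0000 vs cont=0.0000 → 0.0000 [wait]  ⇒ S*(4)=121.3800
t_3: node(3,0) S=93.1440 payoff=50.1060 vs cont=49.4748 → 50.1060 [stop]  node(3,1) S=111.1262 payoff=32.1238 vs cont=31.4926 → 32.1238 [stop]  node(3,2) S=132.5800 payoff=10.6700 vs cont=13.5033 → 13.5033 [wait]  node(3,3) S=158.1756 payoff=0.0000 vs cont=2.6497 → 2.6497 [wait]  ⇒ S*(3)=111.1262
t_2: node(2,0) S=101.7385 payoff=41.5115 vs cont=40.8803 → 41.5115 [stop]  node(2,1) S=121.3800 payoff=21.8700 vs cont=22.6576 → 22.6576 [wait]  node(2,2) S=144.8134 payoff=0.0000 vs cont=8.0086 → 8.0086 [wait]  ⇒ S*(2)=101.7385
t_1: node(1,0) S=111.1262 payoff=32.1238 vs cont=31.8871 → 32.1238 [stop]  node(1,1) S=132.5800 payoff=10.6700 vs cont=15.2220 → 15.2220 [wait]  ⇒ S*(1)=111.1262
t_0: node(0,0) S=121.3800 payoff=21.8700 vs cont=23.5183 → 23.5183 [wait]  ⇒ S*(0)=-

price = 23.5183
boundary = - 111.1262 101.7385 111.1262 121.3800 111.1262
tree:
23.5183
32.1238 15.2220
41.5115 22.6576 8.0086
50.1060 32.1238 13.5033 2.6497
57.9746 41.5115 21.8700 5.3548 0.0000
65.1784 50.1060 32.1238 10.8217 0.0000 0.0000
71.7737 57.9746 41.5115 21.8700 0.0000 0.0000 0.0000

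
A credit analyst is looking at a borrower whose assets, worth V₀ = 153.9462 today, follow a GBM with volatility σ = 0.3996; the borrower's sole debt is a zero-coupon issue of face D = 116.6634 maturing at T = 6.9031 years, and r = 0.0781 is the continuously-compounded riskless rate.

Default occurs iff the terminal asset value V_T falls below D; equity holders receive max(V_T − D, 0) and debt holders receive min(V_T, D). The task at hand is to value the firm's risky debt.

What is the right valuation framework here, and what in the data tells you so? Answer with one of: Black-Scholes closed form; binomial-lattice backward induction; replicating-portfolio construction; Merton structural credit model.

Key observation: the question is about default risk generated by asset-value dynamics against a debt face of 116.6634 — the structural framework prices exactly that.

framework: Merton structural credit model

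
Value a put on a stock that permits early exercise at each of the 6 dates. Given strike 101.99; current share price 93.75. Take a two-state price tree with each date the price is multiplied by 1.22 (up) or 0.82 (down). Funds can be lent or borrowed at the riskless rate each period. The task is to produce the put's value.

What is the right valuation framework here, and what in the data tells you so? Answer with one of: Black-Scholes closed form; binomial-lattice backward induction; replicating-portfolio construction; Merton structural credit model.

Key observation: with exercise allowed before expiry on a discrete up/down model (6 steps from spot 93.75), the strike-101.99 put's value must be rolled back through the tree testing early exercise at each node.

framework: binomial-lattice backward induction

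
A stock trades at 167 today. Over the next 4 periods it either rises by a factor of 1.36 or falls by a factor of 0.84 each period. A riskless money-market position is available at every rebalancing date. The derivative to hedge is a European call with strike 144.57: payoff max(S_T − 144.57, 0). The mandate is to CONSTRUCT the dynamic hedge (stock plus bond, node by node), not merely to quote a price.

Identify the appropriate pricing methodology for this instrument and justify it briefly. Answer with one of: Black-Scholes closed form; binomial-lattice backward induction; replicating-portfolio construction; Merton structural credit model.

Key observation: a price alone would not answer the question — the per-node share/bond construction on the spot-167, 1.36/0.84 tree is required, and only the replicating-portfolio method yields it.

framework: replicating-portfolio construction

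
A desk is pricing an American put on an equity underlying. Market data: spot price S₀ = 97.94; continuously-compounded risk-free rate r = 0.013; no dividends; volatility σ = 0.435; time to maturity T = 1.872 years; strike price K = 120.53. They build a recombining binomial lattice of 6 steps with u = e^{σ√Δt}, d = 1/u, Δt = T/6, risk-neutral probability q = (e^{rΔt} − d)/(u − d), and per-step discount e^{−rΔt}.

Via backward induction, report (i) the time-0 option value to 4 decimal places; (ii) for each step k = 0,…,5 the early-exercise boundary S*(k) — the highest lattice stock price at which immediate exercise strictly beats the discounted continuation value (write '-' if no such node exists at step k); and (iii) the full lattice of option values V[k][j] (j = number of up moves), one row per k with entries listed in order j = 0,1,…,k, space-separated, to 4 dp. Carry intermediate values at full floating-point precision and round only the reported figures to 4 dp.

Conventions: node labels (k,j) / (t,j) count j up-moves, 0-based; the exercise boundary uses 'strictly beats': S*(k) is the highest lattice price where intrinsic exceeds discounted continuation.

price = 37.6153
boundary = - - - 47.2485 60.2438 76.8133
tree:
37.6153
48.7408 24.2393
60.9717 34.1029 12.2977
73.2815 46.3475 19.3152 3.7570
83.4735 60.2862 29.5821 6.8318 0.0000
91.4670 73.2815 43.7167 12.4229 0.0000 0.0000
97.7362 83.4735 60.2862 22.5900 0.0000 0.0000 0.0000

params: Δt=0.31200 u=1.27504 d=0.78429 q=0.44783 e^(-rΔt)=0.99595
t_6 payoffs: 97.7362 83.4735 60.2862 22.5900 0.0000 0.0000 0.0000
t_5: node(5,0) S=29.0630 payoff=91.4670 vs cont=90.9791 → 91.4670 [stop]  node(5,1) S=47.2485 payoff=73.2815 vs cont=72.7936 → 73.2815 [stop]  node(5,2) S=76.8133 payoff=43.7167 vs cont=43.2289 → 43.7167 [stop]  node(5,3) S=124.8774 payoff=0.0000 vs cont=12.4229 → 12.4229 [wait]  node(5,4) S=203.0167 payoff=0.0000 vs cont=0.0000 → 0.0000 [wait]  node(5,5) S=330.0499 payoff=0.0000 vs cont=0.0000 → 0.0000 [wait]  ⇒ S*(5)=76.8133
t_4: node(4,0) S=37.0565 payoff=83.4735 vs cont=82.9856 → 83.4735 [stop]  node(4,1) S=60.2438 payoff=60.2862 vs cont=59.7983 → 60.2862 [stop]  node(4,2) S=97.9400 payoff=22.5900 vs cont=29.5821 → 29.5821 [wait]  node(4,3) S=159.2238 payoff=0.0000 vs cont=6.8318 → 6.8318 [wait]  node(4,4) S=258.8545 payoff=0.0000 vs cont=0.0000 → 0.0000 [wait]  ⇒ S*(4)=60.2438
t_3: node(3,0) S=47.2485 payoff=73.2815 vs cont=72.7936 → 73.2815 [stop]  node(3,1) S=76.8133 payoff=43.7167 vs cont=46.3475 → 46.3475 [wait]  node(3,2) S=124.8774 payoff=0.0000 vs cont=19.3152 → 19.3152 [wait]  node(3,3) S=203.0167 payoff=0.0000 vs cont=3.7570 → 3.7570 [wait]  ⇒ S*(3)=47.2485
t_2: node(2,0) S=60.2438 payoff=60.2862 vs cont=60.9717 → 60.9717 [wait]  node(2,1) S=97.9400 payoff=22.5900 vs cont=34.1029 → 34.1029 [wait]  node(2,2) S=159.2238 payoff=0.0000 vs cont=12.2977 → 12.2977 [wait]  ⇒ S*(2)=-
t_1: node(1,0) S=76.8133 payoff=43.7167 vs cont=48.7408 → 48.7408 [wait]  node(1,1) S=124.8774 payoff=0.0000 vs cont=24.2393 → 24.2393 [wait]  ⇒ S*(1)=-
t_0: node(0,0) S=97.9400 payoff=22.5900 vs cont=37.6153 → 37.6153 [wait]  ⇒ S*(0)=-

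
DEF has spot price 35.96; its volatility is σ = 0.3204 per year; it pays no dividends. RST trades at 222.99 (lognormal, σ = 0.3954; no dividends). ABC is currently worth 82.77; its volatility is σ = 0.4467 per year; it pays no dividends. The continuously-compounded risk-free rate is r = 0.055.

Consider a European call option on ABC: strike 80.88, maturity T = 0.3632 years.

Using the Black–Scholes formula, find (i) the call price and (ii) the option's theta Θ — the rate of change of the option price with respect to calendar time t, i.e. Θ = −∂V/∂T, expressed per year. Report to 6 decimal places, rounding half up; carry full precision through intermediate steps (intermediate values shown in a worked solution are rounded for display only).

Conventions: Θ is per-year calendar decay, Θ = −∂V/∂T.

σ√T = 0.4467·√0.3632 = 0.269209
d₁ = (ln(S/K) + (r+σ²/2)T) / (σ√T) = (ln(82.77/80.88) + (0.055+0.4467²/2)·0.3632) / 0.269209 = (0.023099 + 0.056213) / 0.269209 = 0.294611
d₂ = d₁ − σ√T = 0.294611 − 0.269209 = 0.025402
e^{−rT} = 0.980222
N(d₁) = 0.615854,  N(d₂) = 0.510133
Call price V = S·N(d₁) − K·e^{−rT}·N(d₂) = 50.974266 − 40.443526 = 10.530740
φ(d₁) = (1/√(2π))·e^{−d₁²/2} = 0.381999
Θ = −S·φ(d₁)·σ/(2√T) − r·K·e^{−rT}·N(d₂) = −11.717870 − 2.224394 = -13.942264

price = 10.530740
Θ = -13.942264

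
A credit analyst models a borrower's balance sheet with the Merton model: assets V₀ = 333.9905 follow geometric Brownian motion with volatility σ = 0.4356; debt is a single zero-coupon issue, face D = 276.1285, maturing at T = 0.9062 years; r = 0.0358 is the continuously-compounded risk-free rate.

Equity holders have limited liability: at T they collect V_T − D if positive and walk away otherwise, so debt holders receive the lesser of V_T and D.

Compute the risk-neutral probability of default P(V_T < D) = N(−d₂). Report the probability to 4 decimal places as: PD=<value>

With assets at 333.9905 and a single debt payment of 276.1285 at 0.9062 years:
d₁ = [ln(V₀/D) + (r + σ²/2)T] / (σ√T)
   = [ln(333.9905/276.1285) + (0.0358 + 0.5·0.4356²)·0.9062] / (0.4356·√0.9062)
   = [0.190246 + 0.118416] / 0.414667 = 0.744362
d₂ = d₁ − σ√T = 0.744362 − 0.414667 = 0.329695
risk-neutral PD = N(−d₂) = N(-0.329695) = 0.370815

PD=0.3708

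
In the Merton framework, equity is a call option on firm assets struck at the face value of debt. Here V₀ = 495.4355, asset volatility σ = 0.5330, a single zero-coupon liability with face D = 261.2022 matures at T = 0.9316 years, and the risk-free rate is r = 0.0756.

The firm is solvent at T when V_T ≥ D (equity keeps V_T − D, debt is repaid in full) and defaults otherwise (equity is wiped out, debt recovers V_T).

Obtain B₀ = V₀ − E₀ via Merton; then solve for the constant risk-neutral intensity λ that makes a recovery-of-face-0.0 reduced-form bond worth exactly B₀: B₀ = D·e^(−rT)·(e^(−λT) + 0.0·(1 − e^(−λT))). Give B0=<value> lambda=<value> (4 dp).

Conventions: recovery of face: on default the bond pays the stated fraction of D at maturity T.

With assets at 495.4355 and a single debt payment of 261.2022 at 0.9316 years:
d₁ = [ln(V₀/D) + (r + σ²/2)T] / (σ√T)
   = [ln(495.4355/261.2022) + (0.0756 + 0.5·0.5330²)·0.9316] / (0.5330·√0.9316)
   = [0.640142 + 0.202758] / 0.514449 = 1.638453
d₂ = d₁ − σ√T = 1.638453 − 0.514449 = 1.124005
N(d₁) = 0.949336,  N(d₂) = 0.869495,  e^(−rT) = 0.931994
E₀ = V₀·N(d₁) − D·e^(−rT)·N(d₂)
   = 495.4355·0.949336 − 261.2022·0.931994·0.869495 = 258.666206
B₀ = V₀ − E₀ = 495.4355 − 258.666206 = 236.769294
e^(−λT) = (B₀·e^(rT)/D − 0)/(1 − 0) = (236.7693·1.072968/261.2022 − 0)/1 = 0.97260269
λ = −ln(0.97260269)/0.9316 = 0.029819

B0=236.7693 lambda=0.0298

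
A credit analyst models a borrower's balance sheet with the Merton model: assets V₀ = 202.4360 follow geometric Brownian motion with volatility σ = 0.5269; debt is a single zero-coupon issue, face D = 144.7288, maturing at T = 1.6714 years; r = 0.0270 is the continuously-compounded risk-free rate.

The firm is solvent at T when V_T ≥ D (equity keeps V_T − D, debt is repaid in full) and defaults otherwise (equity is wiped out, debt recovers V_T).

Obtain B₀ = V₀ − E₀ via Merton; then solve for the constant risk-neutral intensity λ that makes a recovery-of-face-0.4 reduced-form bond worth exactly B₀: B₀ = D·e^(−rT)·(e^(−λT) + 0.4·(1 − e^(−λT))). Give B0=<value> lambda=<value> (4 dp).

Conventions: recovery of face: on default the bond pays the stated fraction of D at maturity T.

B0=118.4123 lambda=0.1643

Apply the equity-as-call identities (strike 144.7288, horizon 1.6714 years):
d₁ = [ln(V₀/D) + (r + σ²/2)T] / (σ√T)
   = [ln(202.4360/144.7288) + (0.0270 + 0.5·0.5269²)·1.6714] / (0.5269·√1.6714)
   = [0.335562 + 0.277138] / 0.681190 = 0.899455
d₂ = d₁ − σ√T = 0.899455 − 0.681190 = 0.218265
N(d₁) = 0.815795,  N(d₂) = 0.586389,  e^(−rT) = 0.955875
E₀ = V₀·N(d₁) − D·e^(−rT)·N(d₂)
   = 202.4360·0.815795 − 144.7288·0.955875·0.586389 = 84.023667
B₀ = V₀ − E₀ = 202.4360 − 84.023667 = 118.412333
e^(−λT) = (B₀·e^(rT)/D − 0.4)/(1 − 0.4) = (118.4123·1.046162/144.7288 − 0.4)/0.6 = 0.75989109
λ = −ln(0.75989109)/1.6714 = 0.164282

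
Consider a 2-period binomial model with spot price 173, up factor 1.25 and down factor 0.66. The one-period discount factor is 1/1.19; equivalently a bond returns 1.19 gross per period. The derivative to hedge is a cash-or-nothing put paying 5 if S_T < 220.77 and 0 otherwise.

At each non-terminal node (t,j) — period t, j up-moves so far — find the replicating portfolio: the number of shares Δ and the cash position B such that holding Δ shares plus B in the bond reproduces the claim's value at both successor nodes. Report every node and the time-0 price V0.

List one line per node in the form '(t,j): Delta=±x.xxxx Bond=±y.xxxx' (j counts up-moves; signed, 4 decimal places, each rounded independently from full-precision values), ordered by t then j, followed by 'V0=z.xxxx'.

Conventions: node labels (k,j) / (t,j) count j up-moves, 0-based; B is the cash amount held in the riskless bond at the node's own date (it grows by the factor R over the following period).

(0,0): Delta=-0.0370 Bond=7.0789
(1,0): Delta=0.0000 Bond=4.2017
(1,1): Delta=-0.0392 Bond=8.9019
V0=0.6816

Risk-neutral probability p* = (R−d)/(u−d) = (1.19−0.66)/(1.25−0.66) = 0.8983.
Terminal payoffs: V(2,0)=5.0000, V(2,1)=5.0000, V(2,2)=0.0000
Node (1,0) S=114.1800: V=(p*·5.0000+(1−p*)·5.0000)/1.19=4.2017; Δ=(5.0000−5.0000)/(142.7250−75.3588)=0.0000; B=V−Δ·S=4.2017
Node (1,1) S=216.2500: V=(p*·0.0000+(1−p*)·5.0000)/1.19=0.4273; Δ=(0.0000−5.0000)/(270.3125−142.7250)=-0.0392; B=V−Δ·S=8.9019
Node (0,0) S=173.0000: V=(p*·0.4273+(1−p*)·4.2017)/1.19=0.6816; Δ=(0.4273−4.2017)/(216.2500−114.1800)=-0.0370; B=V−Δ·S=7.0789
Verification: the root portfolio costs Δ(0,0)·S0 + B(0,0) = 0.6816, matching V0.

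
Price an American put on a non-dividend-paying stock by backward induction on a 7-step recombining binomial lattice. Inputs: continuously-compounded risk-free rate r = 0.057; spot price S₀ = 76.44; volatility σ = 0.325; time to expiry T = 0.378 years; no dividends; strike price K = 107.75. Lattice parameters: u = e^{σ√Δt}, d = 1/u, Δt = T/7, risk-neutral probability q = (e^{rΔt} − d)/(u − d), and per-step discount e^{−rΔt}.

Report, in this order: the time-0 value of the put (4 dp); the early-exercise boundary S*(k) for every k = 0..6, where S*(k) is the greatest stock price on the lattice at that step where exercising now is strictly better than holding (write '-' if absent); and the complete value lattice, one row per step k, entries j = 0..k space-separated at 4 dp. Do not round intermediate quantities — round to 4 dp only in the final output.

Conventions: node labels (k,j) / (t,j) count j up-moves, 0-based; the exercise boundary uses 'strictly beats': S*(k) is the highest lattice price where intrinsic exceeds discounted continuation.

Δt=0.05400, u=1.07845, d=0.92726, q=0.50152, disc=e^(-rΔt)=0.99693
k=7 terminal: V=max(K-S,0) → 62.6968 55.3509 46.8071 36.8704 25.3134 11.8721 0.0000 0.0000
k=6: j=0 S=48.5875 intr=59.1625 cont=58.8313 V=59.1625[EX]; j=1 S=56.5098 intr=51.2402 cont=50.9091 V=51.2402[EX]; j=2 S=65.7237 intr=42.0263 cont=41.6951 V=42.0263[EX]; j=3 S=76.4400 intr=31.3100 cont=30.9789 V=31.3100[EX]; j=4 S=88.9036 intr=18.8464 cont=18.5153 V=18.8464[EX]; j=5 S=103.3994 intr=4.3506 cont=5.8998 V=5.8998[hold]; j=6 S=120.2587 intr=0.0000 cont=0.0000 V=0.0000[hold]  S*(6)=88.9036
k=5: j=0 S=52.3991 intr=55.3509 cont=55.0197 V=55.3509[EX]; j=1 S=60.9429 intr=46.8071 cont=46.4760 V=46.8071[EX]; j=2 S=70.8796 intr=36.8704 cont=36.5392 V=36.8704[EX]; j=3 S=82.4366 intr=25.3134 cont=24.9823 V=25.3134[EX]; j=4 S=95.8779 intr=11.8721 cont=12.3155 V=12.3155[hold]; j=5 S=111.5109 intr=0.0000 cont=2.9319 V=2.9319[hold]  S*(5)=82.4366
k=4: j=0 S=56.5098 intr=51.2402 cont=50.9091 V=51.2402[EX]; j=1 S=65.7237 intr=42.0263 cont=41.6951 V=42.0263[EX]; j=2 S=76.4400 intr=31.3100 cont=30.9789 V=31.3100[EX]; j=3 S=88.9036 intr=18.8464 cont=18.7370 V=18.8464[EX]; j=4 S=103.3994 intr=4.3506 cont=7.5861 V=7.5861[hold]  S*(4)=88.9036
k=3: j=0 S=60.9429 intr=46.8071 cont=46.4760 V=46.8071[EX]; j=1 S=70.8796 intr=36.8704 cont=36.5392 V=36.8704[EX]; j=2 S=82.4366 intr=25.3134 cont=24.9823 V=25.3134[EX]; j=3 S=95.8779 intr=11.8721 cont=13.1586 V=13.1586[hold]  S*(3)=82.4366
k=2: j=0 S=65.7237 intr=42.0263 cont=41.6951 V=42.0263[EX]; j=1 S=76.4400 intr=31.3100 cont=30.9789 V=31.3100[EX]; j=2 S=88.9036 intr=18.8464 cont=19.1585 V=19.1585[hold]  S*(2)=76.4400
k=1: j=0 S=70.8796 intr=36.8704 cont=36.5392 V=36.8704[EX]; j=1 S=82.4366 intr=25.3134 cont=25.1383 V=25.3134[EX]  S*(1)=82.4366
k=0: j=0 S=76.4400 intr=31.3100 cont=30.9789 V=31.3100[EX]  S*(0)=76.4400

price = 31.3100
boundary = 76.4400 82.4366 76.4400 82.4366 88.9036 82.4366 88.9036
tree:
31.3100
36.8704 25.3134
42.0263 31.3100 19.1585
46.8071 36.8704 25.3134 13.1586
51.2402 42.0263 31.3100 18.8464 7.5861
55.3509 46.8071 36.8704 25.3134 12.3155 2.9319
59.1625 51.2402 42.0263 31.3100 18.8464 5.8998 0.0000
62.6968 55.3509 46.8071 36.8704 25.3134 11.8721 0.0000 0.0000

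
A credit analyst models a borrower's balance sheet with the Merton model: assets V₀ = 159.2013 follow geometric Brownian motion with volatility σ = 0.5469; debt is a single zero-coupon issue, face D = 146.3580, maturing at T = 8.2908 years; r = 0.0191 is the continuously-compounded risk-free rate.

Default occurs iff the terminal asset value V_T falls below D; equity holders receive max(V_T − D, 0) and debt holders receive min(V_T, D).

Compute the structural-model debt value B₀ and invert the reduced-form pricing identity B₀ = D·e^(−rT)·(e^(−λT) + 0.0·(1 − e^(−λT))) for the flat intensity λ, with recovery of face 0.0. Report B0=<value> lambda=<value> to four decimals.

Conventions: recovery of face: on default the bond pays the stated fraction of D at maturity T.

B0=60.4689 lambda=0.0875

Apply the equity-as-call identities (strike 146.3580, horizon 8.2908 years):
d₁ = [ln(V₀/D) + (r + σ²/2)T] / (σ√T)
   = [ln(159.2013/146.3580) + (0.0191 + 0.5·0.5469²)·8.2908] / (0.5469·√8.2908)
   = [0.084114 + 1.398242] / 1.574730 = 0.941339
d₂ = d₁ − σ√T = 0.941339 − 1.574730 = -0.633391
N(d₁) = 0.826735,  N(d₂) = 0.263239,  e^(−rT) = 0.853547
E₀ = V₀·N(d₁) − D·e^(−rT)·N(d₂)
   = 159.2013·0.826735 − 146.3580·0.853547·0.263239 = 98.732447
B₀ = V₀ − E₀ = 159.2013 − 98.732447 = 60.468853
e^(−λT) = (B₀·e^(rT)/D − 0)/(1 − 0) = (60.4689·1.171581/146.3580 − 0)/1 = 0.48404751
λ = −ln(0.48404751)/8.2908 = 0.087515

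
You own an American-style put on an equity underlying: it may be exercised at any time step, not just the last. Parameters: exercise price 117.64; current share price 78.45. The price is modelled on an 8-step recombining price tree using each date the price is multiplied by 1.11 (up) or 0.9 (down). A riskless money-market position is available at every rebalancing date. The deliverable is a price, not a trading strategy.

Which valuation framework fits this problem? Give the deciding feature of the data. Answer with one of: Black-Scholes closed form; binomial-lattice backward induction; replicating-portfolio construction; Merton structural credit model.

framework: binomial-lattice backward induction

Key observation: the defining feature is the embedded early-exercise option across 8 discrete dates on the spot-78.45 tree; pricing the strike-117.64 put means working backward with an exercise test at every node.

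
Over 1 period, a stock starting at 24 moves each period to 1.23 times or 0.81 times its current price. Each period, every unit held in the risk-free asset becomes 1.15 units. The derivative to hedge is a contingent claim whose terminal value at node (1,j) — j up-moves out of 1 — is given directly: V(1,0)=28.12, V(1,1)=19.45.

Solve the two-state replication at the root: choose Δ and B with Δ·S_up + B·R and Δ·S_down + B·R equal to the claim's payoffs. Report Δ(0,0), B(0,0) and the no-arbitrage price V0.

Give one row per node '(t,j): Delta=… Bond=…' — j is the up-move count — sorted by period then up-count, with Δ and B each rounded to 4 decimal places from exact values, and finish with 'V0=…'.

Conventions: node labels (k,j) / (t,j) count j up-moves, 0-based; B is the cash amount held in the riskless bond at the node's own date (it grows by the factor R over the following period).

(0,0): Delta=-0.8601 Bond=38.9919
V0=18.3491

Since d<R<u, set p* = (R−d)/(u−d) = 0.8095; price each node as the discounted p*-expectation of its children.
Terminal payoffs: V(1,0)=28.1200, V(1,1)=19.4500
Node (0,0) S=24.0000: V=(p*·19.4500+(1−p*)·28.1200)/1.15=18.3491; Δ=(19.4500−28.1200)/(29.5200−19.4400)=-0.8601; B=V−Δ·S=38.9919
Verification: the root portfolio costs Δ(0,0)·S0 + B(0,0) = 18.3491, matching V0.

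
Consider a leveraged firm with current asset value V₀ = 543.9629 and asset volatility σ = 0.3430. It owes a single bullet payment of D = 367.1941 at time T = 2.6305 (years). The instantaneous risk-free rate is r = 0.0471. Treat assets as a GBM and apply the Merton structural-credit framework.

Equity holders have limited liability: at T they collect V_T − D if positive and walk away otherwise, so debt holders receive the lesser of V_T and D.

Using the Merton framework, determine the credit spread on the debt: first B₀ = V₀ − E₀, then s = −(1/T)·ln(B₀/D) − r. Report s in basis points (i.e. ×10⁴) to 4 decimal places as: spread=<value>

Work the structural quantities from V₀ = 543.9629 against face 367.1941:
d₁ = [ln(V₀/D) + (r + σ²/2)T] / (σ√T)
   = [ln(543.9629/367.1941) + (0.0471 + 0.5·0.3430²)·2.6305] / (0.3430·√2.6305)
   = [0.392990 + 0.278634] / 0.556305 = 1.207295
d₂ = d₁ − σ√T = 1.207295 − 0.556305 = 0.650990
N(d₁) = 0.886341,  N(d₂) = 0.742473,  e^(−rT) = 0.883471
E₀ = V₀·N(d₁) − D·e^(−rT)·N(d₂)
   = 543.9629·0.886341 − 367.1941·0.883471·0.742473 = 241.274072
B₀ = V₀ − E₀ = 543.9629 − 241.274072 = 302.688828
spread = −(1/T)·ln(B₀/D) − r = −(1/2.6305)·ln(302.688828/367.1941) − 0.0471 = 0.02634052
in basis points: 0.02634052 × 10⁴ = 263.4052 bp

spread=263.4052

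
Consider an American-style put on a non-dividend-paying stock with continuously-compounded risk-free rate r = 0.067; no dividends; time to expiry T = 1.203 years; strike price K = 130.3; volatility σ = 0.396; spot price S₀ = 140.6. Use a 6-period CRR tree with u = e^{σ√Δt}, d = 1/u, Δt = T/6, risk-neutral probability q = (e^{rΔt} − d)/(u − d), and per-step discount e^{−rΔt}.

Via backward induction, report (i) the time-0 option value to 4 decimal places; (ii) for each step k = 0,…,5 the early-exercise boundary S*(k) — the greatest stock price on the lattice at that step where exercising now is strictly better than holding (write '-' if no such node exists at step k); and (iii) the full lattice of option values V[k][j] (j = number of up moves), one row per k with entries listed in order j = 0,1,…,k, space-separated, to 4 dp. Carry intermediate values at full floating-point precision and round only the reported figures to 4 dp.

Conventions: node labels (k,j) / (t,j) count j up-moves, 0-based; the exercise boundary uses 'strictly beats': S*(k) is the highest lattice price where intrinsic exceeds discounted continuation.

price = 14.5245
boundary = - - - 82.5964 98.6209 82.5964
tree:
14.5245
22.4153 6.8310
33.4134 11.7516 1.9724
47.7036 19.6750 3.9485 0.0000
61.1244 31.6791 7.9046 0.0000 0.0000
72.3645 47.7036 15.8244 0.0000 0.0000 0.0000
81.7783 61.1244 31.6791 0.0000 0.0000 0.0000 0.0000

Δt=0.20050, u=1.19401, d=0.83751, q=0.49372, disc=e^(-rΔt)=0.98666
k=6 terminal: V=max(K-S,0) → 81.7783 61.1244 31.6791 0.0000 0.0000 0.0000 0.0000
k=5: j=0 S=57.9355 intr=72.3645 cont=70.6258 V=72.3645[EX]; j=1 S=82.5964 intr=47.7036 cont=45.9650 V=47.7036[EX]; j=2 S=117.7544 intr=12.5456 cont=15.8244 V=15.8244[hold]; j=3 S=167.8779 intr=0.0000 cont=0.0000 V=0.0000[hold]; j=4 S=239.3370 intr=0.0000 cont=0.0000 V=0.0000[hold]; j=5 S=341.2134 intr=0.0000 cont=0.0000 V=0.0000[hold]  S*(5)=82.5964
k=4: j=0 S=69.1756 intr=61.1244 cont=59.3858 V=61.1244[EX]; j=1 S=98.6209 intr=31.6791 cont=31.5376 V=31.6791[EX]; j=2 S=140.6000 intr=0.0000 cont=7.9046 V=7.9046[hold]; j=3 S=200.4480 intr=0.0000 cont=0.0000 V=0.0000[hold]; j=4 S=285.7708 intr=0.0000 cont=0.0000 V=0.0000[hold]  S*(4)=98.6209
k=3: j=0 S=82.5964 intr=47.7036 cont=45.9650 V=47.7036[EX]; j=1 S=117.7544 intr=12.5456 cont=19.6750 V=19.6750[hold]; j=2 S=167.8779 intr=0.0000 cont=3.9485 V=3.9485[hold]; j=3 S=239.3370 intr=0.0000 cont=0.0000 V=0.0000[hold]  S*(3)=82.5964
k=2: j=0 S=98.6209 intr=31.6791 cont=33.4134 V=33.4134[hold]; j=1 S=140.6000 intr=0.0000 cont=11.7516 V=11.7516[hold]; j=2 S=200.4480 intr=0.0000 cont=1.9724 V=1.9724[hold]  S*(2)=-
k=1: j=0 S=117.7544 intr=12.5456 cont=22.4153 V=22.4153[hold]; j=1 S=167.8779 intr=0.0000 cont=6.8310 V=6.8310[hold]  S*(1)=-
k=0: j=0 S=140.6000 intr=0.0000 cont=14.5245 V=14.5245[hold]  S*(0)=-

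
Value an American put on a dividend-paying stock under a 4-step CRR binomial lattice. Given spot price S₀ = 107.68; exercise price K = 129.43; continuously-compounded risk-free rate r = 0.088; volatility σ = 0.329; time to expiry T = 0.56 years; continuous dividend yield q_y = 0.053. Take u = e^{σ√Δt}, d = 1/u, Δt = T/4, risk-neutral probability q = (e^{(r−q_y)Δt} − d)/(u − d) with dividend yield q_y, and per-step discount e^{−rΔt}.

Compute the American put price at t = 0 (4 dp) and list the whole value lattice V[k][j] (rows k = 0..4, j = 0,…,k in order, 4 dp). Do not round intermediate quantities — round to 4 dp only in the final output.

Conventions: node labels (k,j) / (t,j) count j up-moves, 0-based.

params: Δt=0.14000 u=1.13100 d=0.88417 q=0.48916 e^(-rΔt)=0.98776
t_4 payoffs: 63.6207 45.2495 21.7500 0.0000 0.0000
k=3: node(3,0) S=74.4302 payoff=54.9998 vs cont=53.9652 → 54.9998 [stop]  node(3,1) S=95.2079 payoff=34.2221 vs cont=33.3411 → 34.2221 [stop]  node(3,2) S=121.7859 payoff=7.6441 vs cont=10.9746 → 10.9746 [wait]  node(3,3) S=155.7832 payoff=0.0000 vs cont=0.0000 → 0.0000 [wait]
k=2: node(2,0) S=84.1805 payoff=45.2495 vs cont=44.2871 → 45.2495 [stop]  node(2,1) S=107.6800 payoff=21.7500 vs cont=22.5704 → 22.5704 [wait]  node(2,2) S=137.7396 payoff=0.0000 vs cont=5.5376 → 5.5376 [wait]
k=1: node(1,0) S=95.2079 payoff=34.2221 vs cont=33.7375 → 34.2221 [stop]  node(1,1) S=121.7859 payoff=7.6441 vs cont=14.0642 → 14.0642 [wait]
k=0: node(0,0) S=107.6800 payoff=21.7500 vs cont=24.0633 → 24.0633 [wait]

price = 24.0633
tree:
24.0633
34.2221 14.0642
45.2495 22.5704 5.5376
54.9998 34.2221 10.9746 0.0000
63.6207 45.2495 21.7500 0.0000 0.0000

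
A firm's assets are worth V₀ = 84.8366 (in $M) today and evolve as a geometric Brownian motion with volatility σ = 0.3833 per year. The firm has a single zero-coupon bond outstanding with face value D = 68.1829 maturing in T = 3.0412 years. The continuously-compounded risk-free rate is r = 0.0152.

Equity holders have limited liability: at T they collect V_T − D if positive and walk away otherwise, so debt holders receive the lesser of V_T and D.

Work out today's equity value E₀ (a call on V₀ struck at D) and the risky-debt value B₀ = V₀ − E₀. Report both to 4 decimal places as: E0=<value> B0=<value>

E0=30.9463 B0=53.8903

With assets at 84.8366 and a single debt payment of 68.1829 at 3.0412 years:
d₁ = [ln(V₀/D) + (r + σ²/2)T] / (σ√T)
   = [ln(84.8366/68.1829) + (0.0152 + 0.5·0.3833²)·3.0412] / (0.3833·√3.0412)
   = [0.218533 + 0.269631] / 0.668438 = 0.730306
d₂ = d₁ − σ√T = 0.730306 − 0.668438 = 0.061868
N(d₁) = 0.767398,  N(d₂) = 0.524666,  e^(−rT) = 0.954826
E₀ = V₀·N(d₁) − D·e^(−rT)·N(d₂)
   = 84.8366·0.767398 − 68.1829·0.954826·0.524666 = 30.946253
B₀ = V₀ − E₀ = 84.8366 − 30.946253 = 53.890347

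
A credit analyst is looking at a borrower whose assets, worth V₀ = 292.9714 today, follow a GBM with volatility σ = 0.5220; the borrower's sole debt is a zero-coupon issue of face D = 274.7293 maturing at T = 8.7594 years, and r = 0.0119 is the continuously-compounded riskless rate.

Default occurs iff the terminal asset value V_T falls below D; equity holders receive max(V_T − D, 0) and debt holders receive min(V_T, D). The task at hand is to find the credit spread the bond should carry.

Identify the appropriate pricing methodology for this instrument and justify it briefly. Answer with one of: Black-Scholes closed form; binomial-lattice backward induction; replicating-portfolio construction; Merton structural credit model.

Key observation: the data describe a firm's assets (V₀ = 292.9714, GBM) and a single zero-coupon debt of face 274.7293, so credit quantities follow from equity-as-call in the structural model.

framework: Merton structural credit model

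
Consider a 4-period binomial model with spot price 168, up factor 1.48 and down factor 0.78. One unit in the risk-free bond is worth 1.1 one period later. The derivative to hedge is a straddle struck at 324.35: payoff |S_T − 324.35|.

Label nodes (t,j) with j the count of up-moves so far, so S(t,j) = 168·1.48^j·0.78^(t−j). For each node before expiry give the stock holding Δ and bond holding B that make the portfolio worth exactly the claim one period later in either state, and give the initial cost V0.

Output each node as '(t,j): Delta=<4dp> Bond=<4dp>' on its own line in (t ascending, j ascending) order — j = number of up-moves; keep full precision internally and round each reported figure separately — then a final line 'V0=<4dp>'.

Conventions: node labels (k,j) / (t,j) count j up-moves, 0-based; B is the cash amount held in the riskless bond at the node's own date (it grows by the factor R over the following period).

No-arbitrage ⇒ martingale measure with p* = (R−d)/(u−d) = 0.4571.
At maturity the claim pays: V(4,0)=262.1647, V(4,1)=206.3574, V(4,2)=100.4666, V(4,3)=100.4544, V(4,4)=481.6892
  t=3,j=0: stock 79.7247 → up 117.9926 (V=206.3574), down 62.1853 (V=262.1647). Price 215.1389; hedge Δ=-1.0000, bond B=294.8636.
  t=3,j=1: stock 151.2726 → up 223.8834 (V=100.4666), down 117.9926 (V=206.3574). Price 143.5911; hedge Δ=-1.0000, bond B=294.8636.
  t=3,j=2: stock 287.0300 → up 424.8044 (V=100.4544), down 223.8834 (V=100.4666). Price 91.3282; hedge Δ=-0.0001, bond B=91.3456.
  t=3,j=3: stock 544.6211 → up 806.0392 (V=481.6892), down 424.8044 (V=100.4544). Price 249.7574; hedge Δ=1.0000, bond B=-294.8636.
  t=2,j=0: stock 102.2112 → up 151.2726 (V=143.5911), down 79.7247 (V=215.1389). Price 165.8467; hedge Δ=-1.0000, bond B=268.0579.
  t=2,j=1: stock 193.9392 → up 287.0300 (V=91.3282), down 151.2726 (V=143.5911). Price 108.8177; hedge Δ=-0.3850, bond B=183.4789.
  t=2,j=2: stock 367.9872 → up 544.6211 (V=249.7574), down 287.0300 (V=91.3282). Price 148.8664; hedge Δ=0.6150, bond B=-77.4611.
  t=1,j=0: stock 131.0400 → up 193.9392 (V=108.8177), down 102.2112 (V=165.8467). Price 127.0693; hedge Δ=-0.6217, bond B=208.5393.
  t=1,j=1: stock 248.6400 → up 367.9872 (V=148.8664), down 193.9392 (V=108.8177). Price 115.5688; hedge Δ=0.2301, bond B=58.3564.
  t=0,j=0: stock 168.0000 → up 248.6400 (V=115.5688), down 131.0400 (V=127.0693). Price 110.7381; hedge Δ=-0.0978, bond B=127.1675.
Check: Δ(0,0)·S0 + B(0,0) = 110.7381 = V0.

(0,0): Delta=-0.0978 Bond=127.1675
(1,0): Delta=-0.6217 Bond=208.5393
(1,1): Delta=0.2301 Bond=58.3564
(2,0): Delta=-1.0000 Bond=268.0579
(2,1): Delta=-0.3850 Bond=183.4789
(2,2): Delta=0.6150 Bond=-77.4611
(3,0): Delta=-1.0000 Bond=294.8636
(3,1): Delta=-1.0000 Bond=294.8636
(3,2): Delta=-0.0001 Bond=91.3456
(3,3): Delta=1.0000 Bond=-294.8636
V0=110.7381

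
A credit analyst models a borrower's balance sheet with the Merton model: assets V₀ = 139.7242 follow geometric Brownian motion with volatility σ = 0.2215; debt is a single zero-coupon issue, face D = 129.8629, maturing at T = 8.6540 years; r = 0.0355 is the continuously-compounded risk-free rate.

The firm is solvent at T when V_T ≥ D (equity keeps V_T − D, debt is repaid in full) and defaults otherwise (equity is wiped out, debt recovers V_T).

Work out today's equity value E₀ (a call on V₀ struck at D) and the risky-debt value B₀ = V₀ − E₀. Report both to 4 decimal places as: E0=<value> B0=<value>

E0=56.8826 B0=82.8416

Equity is a call on the firm's assets struck at D = 129.8629:
d₁ = [ln(V₀/D) + (r + σ²/2)T] / (σ√T)
   = [ln(139.7242/129.8629) + (0.0355 + 0.5·0.2215²)·8.6540] / (0.2215·√8.6540)
   = [0.073191 + 0.519509] / 0.651602 = 0.909606
d₂ = d₁ − σ√T = 0.909606 − 0.651602 = 0.258004
N(d₁) = 0.818485,  N(d₂) = 0.601798,  e^(−rT) = 0.735491
E₀ = V₀·N(d₁) − D·e^(−rT)·N(d₂)
   = 139.7242·0.818485 − 129.8629·0.735491·0.601798 = 56.882590
B₀ = V₀ − E₀ = 139.7242 − 56.882590 = 82.841610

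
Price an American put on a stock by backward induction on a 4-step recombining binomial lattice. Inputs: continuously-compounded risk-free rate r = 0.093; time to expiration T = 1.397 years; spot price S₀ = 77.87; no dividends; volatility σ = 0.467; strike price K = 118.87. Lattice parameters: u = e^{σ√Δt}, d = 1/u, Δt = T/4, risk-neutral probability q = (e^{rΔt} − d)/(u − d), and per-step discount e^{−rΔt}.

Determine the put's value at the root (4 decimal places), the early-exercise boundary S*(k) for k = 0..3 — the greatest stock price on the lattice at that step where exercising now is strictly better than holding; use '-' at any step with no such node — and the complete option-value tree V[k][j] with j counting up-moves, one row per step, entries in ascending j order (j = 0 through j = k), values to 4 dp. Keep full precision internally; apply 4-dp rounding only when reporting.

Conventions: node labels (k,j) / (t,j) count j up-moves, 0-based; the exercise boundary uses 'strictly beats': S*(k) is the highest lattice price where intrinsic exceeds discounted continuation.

Δt=0.34925  u=1.31783  d=0.75882  q=0.49050  discount=0.96804
step 4 (expiry): payoffs max(K−S,0) = 93.0512 74.0313 41.0000 0.0000 0.0000
step 3: (k=3,j=0): S=34.0247, K−S=84.8453, hold=81.0464 ⇒ V=84.8453 exercise | (k=3,j=1): S=59.0897, K−S=59.7803, hold=55.9814 ⇒ V=59.7803 exercise | (k=3,j=2): S=102.6192, K−S=16.2508, hold=20.2221 ⇒ V=20.2221 continue | (k=3,j=3): S=178.2158, K−S=0.0000, hold=0.0000 ⇒ V=0.0000 continue  boundary S*=59.0897
step 2: (k=2,j=0): S=44.8387, K−S=74.0313, hold=70.2324 ⇒ V=74.0313 exercise | (k=2,j=1): S=77.8700, K−S=41.0000, hold=39.0868 ⇒ V=41.0000 exercise | (k=2,j=2): S=135.2345, K−S=0.0000, hold=9.9739 ⇒ V=9.9739 continue  boundary S*=77.8700
step 1: (k=1,j=0): S=59.0897, K−S=59.7803, hold=55.9814 ⇒ V=59.7803 exercise | (k=1,j=1): S=102.6192, K−S=16.2508, hold=24.9579 ⇒ V=24.9579 continue  boundary S*=59.0897
step 0: (k=0,j=0): S=77.8700, K−S=41.0000, hold=41.3354 ⇒ V=41.3354 continue  boundary S*=-

price = 41.3354
boundary = - 59.0897 77.8700 59.0897
tree:
41.3354
59.7803 24.9579
74.0313 41.0000 9.9739
84.8453 59.7803 20.2221 0.0000
93.0512 74.0313 41.0000 0.0000 0.0000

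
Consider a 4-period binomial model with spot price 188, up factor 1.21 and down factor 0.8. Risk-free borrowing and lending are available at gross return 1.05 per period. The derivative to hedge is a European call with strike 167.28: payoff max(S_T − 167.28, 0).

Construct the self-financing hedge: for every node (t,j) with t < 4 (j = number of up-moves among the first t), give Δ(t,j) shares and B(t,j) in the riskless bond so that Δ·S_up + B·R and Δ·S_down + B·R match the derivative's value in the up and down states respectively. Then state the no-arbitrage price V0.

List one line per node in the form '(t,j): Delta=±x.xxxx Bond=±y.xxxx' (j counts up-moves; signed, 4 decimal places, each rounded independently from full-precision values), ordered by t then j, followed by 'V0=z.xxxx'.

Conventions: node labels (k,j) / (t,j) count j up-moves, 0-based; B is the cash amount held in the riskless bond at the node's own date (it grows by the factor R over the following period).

(0,0): Delta=0.8151 Bond=-95.0755
(1,0): Delta=0.5559 Bond=-60.8501
(1,1): Delta=0.9247 Bond=-124.7759
(2,0): Delta=0.1045 Bond=-9.5834
(2,1): Delta=0.7469 Bond=-98.6504
(2,2): Delta=1.0000 Bond=-151.7279
(3,0): Delta=0.0000 Bond=0.0000
(3,1): Delta=0.1488 Bond=-16.5027
(3,2): Delta=1.0000 Bond=-159.3143
(3,3): Delta=1.0000 Bond=-159.3143
V0=58.1601

No-arbitrage ⇒ martingale measure with p* = (R−d)/(u−d) = 0.6098.
Expiry values: V(4,0)=0.0000, V(4,1)=0.0000, V(4,2)=8.8805, V(4,3)=99.1628, V(4,4)=235.7147
  t=3,j=0: stock 96.2560 → up 116.4698 (V=0.0000), down 77.0048 (V=0.0000). Price 0.0000; hedge Δ=0.0000, bond B=0.0000.
  t=3,j=1: stock 145.5872 → up 176.1605 (V=8.8805), down 116.4698 (V=0.0000). Price 5.1571; hedge Δ=0.1488, bond B=-16.5027.
  t=3,j=2: stock 220.2006 → up 266.4428 (V=99.1628), down 176.1605 (V=8.8805). Price 60.8864; hedge Δ=1.0000, bond B=-159.3143.
  t=3,j=3: stock 333.0535 → up 402.9947 (V=235.7147), down 266.4428 (V=99.1628). Price 173.7392; hedge Δ=1.0000, bond B=-159.3143.
  t=2,j=0: stock 120.3200 → up 145.5872 (V=5.1571), down 96.2560 (V=0.0000). Price 2.9948; hedge Δ=0.1045, bond B=-9.5834.
  t=2,j=1: stock 181.9840 → up 220.2006 (V=60.8864), down 145.5872 (V=5.1571). Price 37.2746; hedge Δ=0.7469, bond B=-98.6504.
  t=2,j=2: stock 275.2508 → up 333.0535 (V=173.7392), down 220.2006 (V=60.8864). Price 123.5229; hedge Δ=1.0000, bond B=-151.7279.
  t=1,j=0: stock 150.4000 → up 181.9840 (V=37.2746), down 120.3200 (V=2.9948). Price 22.7592; hedge Δ=0.5559, bond B=-60.8501.
  t=1,j=1: stock 227.4800 → up 275.2508 (V=123.5229), down 181.9840 (V=37.2746). Price 85.5858; hedge Δ=0.9247, bond B=-124.7759.
  t=0,j=0: stock 188.0000 → up 227.4800 (V=85.5858), down 150.4000 (V=22.7592). Price 58.1601; hedge Δ=0.8151, bond B=-95.0755.
Sanity check at the root: Δ(0,0)·S0 + B(0,0) reproduces V0 = 58.1601.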